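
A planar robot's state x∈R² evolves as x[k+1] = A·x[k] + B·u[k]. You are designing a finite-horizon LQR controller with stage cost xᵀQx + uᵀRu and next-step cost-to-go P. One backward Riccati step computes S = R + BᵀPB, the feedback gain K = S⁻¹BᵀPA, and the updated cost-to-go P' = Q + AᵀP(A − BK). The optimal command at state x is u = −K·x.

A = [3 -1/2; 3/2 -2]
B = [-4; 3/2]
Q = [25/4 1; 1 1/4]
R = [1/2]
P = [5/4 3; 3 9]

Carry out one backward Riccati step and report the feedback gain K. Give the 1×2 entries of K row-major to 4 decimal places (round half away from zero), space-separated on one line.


BᵀP = [-0.5000 1.5000]
S = R + BᵀPB = [1/2] + [4.2500] = [4.7500]
BᵀPA = [0.7500 -2.7500]
K = S⁻¹·BᵀPA = [0.1579 -0.5789]
A−BK = [3.6316 -2.8158; 1.2632 -1.1316]
AᵀP(A−BK) = [58.3816 -48.6908; -48.6908 40.7204]
P' = Q + AᵀP(A−BK) = [64.6316 -47.6908; -47.6908 40.9704]
tr(P') = 105.6020

0.1579 -0.5789


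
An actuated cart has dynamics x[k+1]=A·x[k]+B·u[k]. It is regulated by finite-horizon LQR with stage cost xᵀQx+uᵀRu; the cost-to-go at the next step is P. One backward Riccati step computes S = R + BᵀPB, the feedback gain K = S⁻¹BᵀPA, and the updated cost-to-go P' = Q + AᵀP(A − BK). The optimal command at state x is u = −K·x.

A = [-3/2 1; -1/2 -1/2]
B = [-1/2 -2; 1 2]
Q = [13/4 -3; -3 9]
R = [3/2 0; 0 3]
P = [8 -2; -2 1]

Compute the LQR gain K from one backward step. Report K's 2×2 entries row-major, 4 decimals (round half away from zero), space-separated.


BᵀP = [-6.0000 2.0000; -20.0000 6.0000]
S = R + BᵀPB = [3/2 0; 0 3] + [5.0000 16.0000; 16.0000 52.0000] = [6.5000 16.0000; 16.0000 55.0000]
BᵀPA = [8.0000 -7.0000; 27.0000 -23.0000]
K = S⁻¹·BᵀPA = [0.0788 -0.1675; 0.4680 -0.3695]
A−BK = [-0.5246 0.1773; -1.5148 0.4064]
AᵀP(A−BK) = [1.9840 -0.9347; -0.9347 0.5800]
P' = Q + AᵀP(A−BK) = [5.2340 -3.9347; -3.9347 9.5800]
tr(P') = 14.8140

0.0788 -0.1675 0.4680 -0.3695


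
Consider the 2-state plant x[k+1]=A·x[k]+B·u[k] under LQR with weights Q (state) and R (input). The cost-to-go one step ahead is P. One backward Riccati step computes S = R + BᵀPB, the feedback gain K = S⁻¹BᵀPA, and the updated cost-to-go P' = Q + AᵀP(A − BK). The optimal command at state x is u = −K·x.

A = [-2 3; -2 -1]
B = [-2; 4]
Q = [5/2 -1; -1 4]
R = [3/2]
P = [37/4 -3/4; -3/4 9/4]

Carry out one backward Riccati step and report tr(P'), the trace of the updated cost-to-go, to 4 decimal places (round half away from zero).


65.8757

BᵀP = [-21.5000 10.5000]
S = R + BᵀPB = [3/2] + [85.0000] = [86.5000]
BᵀPA = [22.0000 -75.0000]
K = S⁻¹·BᵀPA = [0.2543 -0.8671]
A−BK = [-1.4913 1.2659; -3.0173 2.4682]
AᵀP(A−BK) = [34.4046 -28.9249; -28.9249 24.9711]
P' = Q + AᵀP(A−BK) = [36.9046 -29.9249; -29.9249 28.9711]
tr(P') = 65.8757


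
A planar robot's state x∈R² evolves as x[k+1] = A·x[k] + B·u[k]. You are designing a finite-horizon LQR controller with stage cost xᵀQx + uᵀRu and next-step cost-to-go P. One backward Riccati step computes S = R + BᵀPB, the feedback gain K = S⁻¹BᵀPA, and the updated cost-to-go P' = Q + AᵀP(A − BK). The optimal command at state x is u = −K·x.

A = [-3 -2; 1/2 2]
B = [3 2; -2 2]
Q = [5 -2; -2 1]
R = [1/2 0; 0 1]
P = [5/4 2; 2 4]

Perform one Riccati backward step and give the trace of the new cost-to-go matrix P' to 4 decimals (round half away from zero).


6.7065

BᵀP = [-0.2500 -2.0000; 6.5000 12.0000]
S = R + BᵀPB = [1/2 0; 0 1] + [3.2500 -4.5000; -4.5000 37.0000] = [3.7500 -4.5000; -4.5000 38.0000]
BᵀPA = [-0.2500 -3.5000; -13.5000 11.0000]
K = S⁻¹·BᵀPA = [-0.5746 -0.6830; -0.4233 0.2086]
A−BK = [-0.4294 -0.3681; 0.1973 0.2168]
AᵀP(A−BK) = [0.3916 0.1452; 0.1452 0.3149]
P' = Q + AᵀP(A−BK) = [5.3916 -1.8548; -1.8548 1.3149]
tr(P') = 6.7065


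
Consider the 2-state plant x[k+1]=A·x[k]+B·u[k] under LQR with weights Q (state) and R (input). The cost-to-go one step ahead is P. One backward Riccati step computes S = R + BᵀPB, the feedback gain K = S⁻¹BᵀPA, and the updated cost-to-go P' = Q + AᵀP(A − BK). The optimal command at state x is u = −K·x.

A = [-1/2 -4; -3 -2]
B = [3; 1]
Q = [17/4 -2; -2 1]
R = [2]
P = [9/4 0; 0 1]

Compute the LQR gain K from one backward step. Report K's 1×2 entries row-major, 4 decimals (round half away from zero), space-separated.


-0.2742 -1.2473

BᵀP = [6.7500 1.0000]
S = R + BᵀPB = [2] + [21.2500] = [23.2500]
BᵀPA = [-6.3750 -29.0000]
K = S⁻¹·BᵀPA = [-0.2742 -1.2473]
A−BK = [0.3226 -0.2581; -2.7258 -0.7527]
AᵀP(A−BK) = [7.8145 2.5484; 2.5484 3.8280]
P' = Q + AᵀP(A−BK) = [12.0645 0.5484; 0.5484 4.8280]
tr(P') = 16.8925


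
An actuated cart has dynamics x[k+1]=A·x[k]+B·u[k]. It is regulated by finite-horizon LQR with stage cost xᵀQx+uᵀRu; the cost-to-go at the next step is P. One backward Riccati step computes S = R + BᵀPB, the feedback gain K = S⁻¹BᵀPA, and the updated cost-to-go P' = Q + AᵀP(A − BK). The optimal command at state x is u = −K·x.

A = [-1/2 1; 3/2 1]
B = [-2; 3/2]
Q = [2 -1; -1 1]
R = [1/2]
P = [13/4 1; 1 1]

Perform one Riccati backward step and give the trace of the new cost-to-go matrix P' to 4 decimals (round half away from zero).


BᵀP = [-5.0000 -0.5000]
S = R + BᵀPB = [1/2] + [9.2500] = [9.7500]
BᵀPA = [1.7500 -5.5000]
K = S⁻¹·BᵀPA = [0.1795 -0.5641]
A−BK = [-0.1410 -0.1282; 1.2308 1.8462]
AᵀP(A−BK) = [1.2484 1.8622; 1.8622 3.1474]
P' = Q + AᵀP(A−BK) = [3.2484 0.8622; 0.8622 4.1474]
tr(P') = 7.3958

7.3958


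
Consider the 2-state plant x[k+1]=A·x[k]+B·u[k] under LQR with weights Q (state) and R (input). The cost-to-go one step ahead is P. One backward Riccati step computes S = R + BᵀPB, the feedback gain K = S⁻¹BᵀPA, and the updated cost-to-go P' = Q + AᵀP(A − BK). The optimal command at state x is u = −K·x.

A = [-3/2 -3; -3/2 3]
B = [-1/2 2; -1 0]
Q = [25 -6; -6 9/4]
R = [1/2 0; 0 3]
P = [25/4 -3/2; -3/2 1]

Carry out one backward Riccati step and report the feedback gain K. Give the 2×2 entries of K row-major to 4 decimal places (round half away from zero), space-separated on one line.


0.9774 -1.0734 -0.3955 -1.7853

BᵀP = [-1.6250 -0.2500; 12.5000 -3.0000]
S = R + BᵀPB = [1/2 0; 0 3] + [1.0625 -3.2500; -3.2500 25.0000] = [1.5625 -3.2500; -3.2500 28.0000]
BᵀPA = [2.8125 4.1250; -14.2500 -46.5000]
K = S⁻¹·BᵀPA = [0.9774 -1.0734; -0.3955 -1.7853]
A−BK = [-0.2203 0.0339; -0.5226 1.9266]
AᵀP(A−BK) = [1.1780 1.2034; 1.2034 13.6610]
P' = Q + AᵀP(A−BK) = [26.1780 -4.7966; -4.7966 15.9110]
tr(P') = 42.0890


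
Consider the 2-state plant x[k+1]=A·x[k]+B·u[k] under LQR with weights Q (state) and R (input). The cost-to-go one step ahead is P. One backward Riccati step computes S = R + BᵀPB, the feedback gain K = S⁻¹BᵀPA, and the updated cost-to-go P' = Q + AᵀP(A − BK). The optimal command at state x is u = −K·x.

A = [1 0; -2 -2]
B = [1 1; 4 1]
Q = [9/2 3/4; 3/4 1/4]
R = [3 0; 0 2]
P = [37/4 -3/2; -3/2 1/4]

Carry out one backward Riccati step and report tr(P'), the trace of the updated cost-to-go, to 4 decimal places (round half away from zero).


8.6340

BᵀP = [3.2500 -0.5000; 7.7500 -1.2500]
S = R + BᵀPB = [3 0; 0 2] + [1.2500 2.7500; 2.7500 6.5000] = [4.2500 2.7500; 2.7500 8.5000]
BᵀPA = [4.2500 1.0000; 10.2500 2.5000]
K = S⁻¹·BᵀPA = [0.2779 0.0569; 1.1160 0.2757]
A−BK = [-0.3939 -0.3326; -4.2276 -2.5033]
AᵀP(A−BK) = [3.6302 0.9322; 0.9322 0.2538]
P' = Q + AᵀP(A−BK) = [8.1302 1.6822; 1.6822 0.5038]
tr(P') = 8.6340


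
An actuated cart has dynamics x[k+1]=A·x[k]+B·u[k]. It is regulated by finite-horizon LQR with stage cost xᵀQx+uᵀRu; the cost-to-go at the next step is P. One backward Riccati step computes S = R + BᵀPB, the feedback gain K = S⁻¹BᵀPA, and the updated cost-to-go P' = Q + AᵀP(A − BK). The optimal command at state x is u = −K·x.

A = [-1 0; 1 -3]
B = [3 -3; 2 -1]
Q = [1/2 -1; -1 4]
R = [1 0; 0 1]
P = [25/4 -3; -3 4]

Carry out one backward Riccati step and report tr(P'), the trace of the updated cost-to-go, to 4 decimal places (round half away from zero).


BᵀP = [12.7500 -1.0000; -15.7500 5.0000]
S = R + BᵀPB = [1 0; 0 1] + [36.2500 -37.2500; -37.2500 42.2500] = [37.2500 -37.2500; -37.2500 43.2500]
BᵀPA = [-13.7500 3.0000; 20.7500 -15.0000]
K = S⁻¹·BᵀPA = [0.7975 -1.9195; 1.1667 -2.0000]
A−BK = [0.1074 -0.2416; 0.5716 -1.1611]
AᵀP(A−BK) = [3.0078 -5.8926; -5.8926 11.7584]
P' = Q + AᵀP(A−BK) = [3.5078 -6.8926; -6.8926 15.7584]
tr(P') = 19.2662

19.2662


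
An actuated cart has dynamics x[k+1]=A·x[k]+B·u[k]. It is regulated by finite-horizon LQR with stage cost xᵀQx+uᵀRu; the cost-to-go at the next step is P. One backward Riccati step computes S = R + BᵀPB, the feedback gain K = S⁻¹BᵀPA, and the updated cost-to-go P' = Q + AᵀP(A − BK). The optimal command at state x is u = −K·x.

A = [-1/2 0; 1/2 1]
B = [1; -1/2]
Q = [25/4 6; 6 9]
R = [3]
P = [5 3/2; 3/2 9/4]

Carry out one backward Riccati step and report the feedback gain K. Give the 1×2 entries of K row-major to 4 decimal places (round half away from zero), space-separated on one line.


-0.2743 0.0531

BᵀP = [4.2500 0.3750]
S = R + BᵀPB = [3] + [4.0625] = [7.0625]
BᵀPA = [-1.9375 0.3750]
K = S⁻¹·BᵀPA = [-0.2743 0.0531]
A−BK = [-0.2257 -0.0531; 0.3628 1.0265]
AᵀP(A−BK) = [0.5310 0.4779; 0.4779 2.2301]
P' = Q + AᵀP(A−BK) = [6.7810 6.4779; 6.4779 11.2301]
tr(P') = 18.0111


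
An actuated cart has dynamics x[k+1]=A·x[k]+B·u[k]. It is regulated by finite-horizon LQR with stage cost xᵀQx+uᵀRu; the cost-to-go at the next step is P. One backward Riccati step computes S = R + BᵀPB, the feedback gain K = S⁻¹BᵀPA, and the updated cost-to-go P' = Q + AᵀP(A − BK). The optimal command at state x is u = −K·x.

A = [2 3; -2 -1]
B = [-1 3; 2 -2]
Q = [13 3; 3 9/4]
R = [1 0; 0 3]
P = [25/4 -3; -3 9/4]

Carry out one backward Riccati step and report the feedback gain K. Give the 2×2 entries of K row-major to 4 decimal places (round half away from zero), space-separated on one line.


BᵀP = [-12.2500 7.5000; 24.7500 -13.5000]
S = R + BᵀPB = [1 0; 0 3] + [27.2500 -51.7500; -51.7500 101.2500] = [28.2500 -51.7500; -51.7500 104.2500]
BᵀPA = [-39.5000 -44.2500; 76.5000 87.7500]
K = S⁻¹·BᵀPA = [-0.5955 -0.2697; 0.4382 0.7079]
A−BK = [0.0899 0.6067; 0.0674 0.9551]
AᵀP(A−BK) = [0.9551 1.1966; 1.1966 2.4522]
P' = Q + AᵀP(A−BK) = [13.9551 4.1966; 4.1966 4.7022]
tr(P') = 18.6573

-0.5955 -0.2697 0.4382 0.7079


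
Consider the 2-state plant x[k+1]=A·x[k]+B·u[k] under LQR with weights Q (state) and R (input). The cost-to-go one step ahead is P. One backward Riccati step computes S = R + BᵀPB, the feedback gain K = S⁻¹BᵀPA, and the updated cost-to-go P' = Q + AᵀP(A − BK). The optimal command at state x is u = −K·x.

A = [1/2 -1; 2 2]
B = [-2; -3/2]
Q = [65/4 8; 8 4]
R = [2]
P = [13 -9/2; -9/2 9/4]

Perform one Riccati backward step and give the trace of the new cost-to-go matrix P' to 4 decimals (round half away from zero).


34.4040

BᵀP = [-19.2500 5.6250]
S = R + BᵀPB = [2] + [30.0625] = [32.0625]
BᵀPA = [1.6250 30.5000]
K = S⁻¹·BᵀPA = [0.0507 0.9513]
A−BK = [0.6014 0.9025; 2.0760 3.4269]
AᵀP(A−BK) = [3.1676 5.4542; 5.4542 10.9864]
P' = Q + AᵀP(A−BK) = [19.4176 13.4542; 13.4542 14.9864]
tr(P') = 34.4040


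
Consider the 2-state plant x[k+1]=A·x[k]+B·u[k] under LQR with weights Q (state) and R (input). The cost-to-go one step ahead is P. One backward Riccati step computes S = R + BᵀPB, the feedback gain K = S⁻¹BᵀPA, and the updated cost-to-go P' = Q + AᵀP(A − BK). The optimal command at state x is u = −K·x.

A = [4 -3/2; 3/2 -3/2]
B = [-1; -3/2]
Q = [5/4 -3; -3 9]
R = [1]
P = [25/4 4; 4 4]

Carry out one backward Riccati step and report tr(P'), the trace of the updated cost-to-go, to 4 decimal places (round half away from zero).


BᵀP = [-12.2500 -10.0000]
S = R + BᵀPB = [1] + [27.2500] = [28.2500]
BᵀPA = [-64.0000 33.3750]
K = S⁻¹·BᵀPA = [-2.2655 1.1814]
A−BK = [1.7345 -0.3186; -1.8982 0.2721]
AᵀP(A−BK) = [12.0088 -3.8894; -3.8894 1.6327]
P' = Q + AᵀP(A−BK) = [13.2588 -6.8894; -6.8894 10.6327]
tr(P') = 23.8916

23.8916


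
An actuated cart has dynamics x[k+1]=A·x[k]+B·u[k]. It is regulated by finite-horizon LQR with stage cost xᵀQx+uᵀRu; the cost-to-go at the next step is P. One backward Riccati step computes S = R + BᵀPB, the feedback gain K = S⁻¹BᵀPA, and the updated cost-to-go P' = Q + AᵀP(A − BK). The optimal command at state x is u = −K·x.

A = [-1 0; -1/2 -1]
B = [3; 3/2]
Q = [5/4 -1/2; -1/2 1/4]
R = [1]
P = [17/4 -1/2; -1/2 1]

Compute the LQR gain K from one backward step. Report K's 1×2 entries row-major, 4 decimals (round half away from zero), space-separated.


-0.3243 0.0000

BᵀP = [12.0000 0.0000]
S = R + BᵀPB = [1] + [36.0000] = [37.0000]
BᵀPA = [-12.0000 0.0000]
K = S⁻¹·BᵀPA = [-0.3243 0.0000]
A−BK = [-0.0270 0.0000; -0.0135 -1.0000]
AᵀP(A−BK) = [0.1081 0.0000; 0.0000 1.0000]
P' = Q + AᵀP(A−BK) = [1.3581 -0.5000; -0.5000 1.2500]
tr(P') = 2.6081


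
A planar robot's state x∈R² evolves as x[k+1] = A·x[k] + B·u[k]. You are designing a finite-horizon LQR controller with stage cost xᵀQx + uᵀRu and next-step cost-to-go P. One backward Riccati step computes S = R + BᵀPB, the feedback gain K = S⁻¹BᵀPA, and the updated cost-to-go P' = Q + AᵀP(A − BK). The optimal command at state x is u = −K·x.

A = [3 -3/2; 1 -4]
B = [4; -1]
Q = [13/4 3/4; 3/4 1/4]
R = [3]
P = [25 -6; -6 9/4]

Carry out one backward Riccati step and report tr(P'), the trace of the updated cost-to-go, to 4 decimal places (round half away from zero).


20.7715

BᵀP = [106.0000 -26.2500]
S = R + BᵀPB = [3] + [450.2500] = [453.2500]
BᵀPA = [291.7500 -54.0000]
K = S⁻¹·BᵀPA = [0.6437 -0.1191]
A−BK = [0.4253 -1.0234; 1.6437 -4.1191]
AᵀP(A−BK) = [3.4550 -5.7410; -5.7410 13.8165]
P' = Q + AᵀP(A−BK) = [6.7050 -4.9910; -4.9910 14.0665]
tr(P') = 20.7715


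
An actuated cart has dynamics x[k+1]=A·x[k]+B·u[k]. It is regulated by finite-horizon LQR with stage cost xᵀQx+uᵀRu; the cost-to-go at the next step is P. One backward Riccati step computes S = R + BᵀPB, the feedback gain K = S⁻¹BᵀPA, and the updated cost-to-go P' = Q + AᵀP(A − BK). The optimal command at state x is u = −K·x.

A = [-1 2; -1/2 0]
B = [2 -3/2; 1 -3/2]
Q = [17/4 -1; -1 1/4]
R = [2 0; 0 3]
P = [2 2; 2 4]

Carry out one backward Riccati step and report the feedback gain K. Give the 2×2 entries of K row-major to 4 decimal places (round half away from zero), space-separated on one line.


BᵀP = [6.0000 8.0000; -6.0000 -9.0000]
S = R + BᵀPB = [2 0; 0 3] + [20.0000 -21.0000; -21.0000 22.5000] = [22.0000 -21.0000; -21.0000 25.5000]
BᵀPA = [-10.0000 12.0000; 10.5000 -12.0000]
K = S⁻¹·BᵀPA = [-0.2875 0.4500; 0.1750 -0.1000]
A−BK = [-0.1625 0.9500; 0.0500 -0.6000]
AᵀP(A−BK) = [0.2875 -0.4500; -0.4500 1.4000]
P' = Q + AᵀP(A−BK) = [4.5375 -1.4500; -1.4500 1.6500]
tr(P') = 6.1875

-0.2875 0.4500 0.1750 -0.1000


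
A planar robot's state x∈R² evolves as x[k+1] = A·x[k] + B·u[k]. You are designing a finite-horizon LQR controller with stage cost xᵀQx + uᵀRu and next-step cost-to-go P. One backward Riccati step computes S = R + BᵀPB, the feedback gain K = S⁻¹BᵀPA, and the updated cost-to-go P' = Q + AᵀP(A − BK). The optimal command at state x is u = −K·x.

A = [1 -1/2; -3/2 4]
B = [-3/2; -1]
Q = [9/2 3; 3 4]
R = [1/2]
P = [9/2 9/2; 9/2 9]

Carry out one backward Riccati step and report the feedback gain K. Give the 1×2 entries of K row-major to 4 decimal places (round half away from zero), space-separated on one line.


0.3736 -1.7321

BᵀP = [-11.2500 -15.7500]
S = R + BᵀPB = [1/2] + [32.6250] = [33.1250]
BᵀPA = [12.3750 -57.3750]
K = S⁻¹·BᵀPA = [0.3736 -1.7321]
A−BK = [1.5604 -3.0981; -1.1264 2.2679]
AᵀP(A−BK) = [6.6269 -13.4406; -13.4406 27.7472]
P' = Q + AᵀP(A−BK) = [11.1269 -10.4406; -10.4406 31.7472]
tr(P') = 42.8741


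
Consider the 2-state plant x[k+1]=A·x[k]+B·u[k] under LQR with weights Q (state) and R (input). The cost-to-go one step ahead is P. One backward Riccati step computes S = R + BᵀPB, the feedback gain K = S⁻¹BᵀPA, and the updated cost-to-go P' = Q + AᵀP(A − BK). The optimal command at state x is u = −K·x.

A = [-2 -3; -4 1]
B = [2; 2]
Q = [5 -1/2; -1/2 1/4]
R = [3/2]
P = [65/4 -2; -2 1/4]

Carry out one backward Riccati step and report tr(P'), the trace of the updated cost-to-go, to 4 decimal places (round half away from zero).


BᵀP = [28.5000 -3.5000]
S = R + BᵀPB = [3/2] + [50.0000] = [51.5000]
BᵀPA = [-43.0000 -89.0000]
K = S⁻¹·BᵀPA = [-0.8350 -1.7282]
A−BK = [-0.3301 0.4563; -2.3301 4.4563]
AᵀP(A−BK) = [1.0971 2.1893; 2.1893 4.6942]
P' = Q + AᵀP(A−BK) = [6.0971 1.6893; 1.6893 4.9442]
tr(P') = 11.0413

11.0413


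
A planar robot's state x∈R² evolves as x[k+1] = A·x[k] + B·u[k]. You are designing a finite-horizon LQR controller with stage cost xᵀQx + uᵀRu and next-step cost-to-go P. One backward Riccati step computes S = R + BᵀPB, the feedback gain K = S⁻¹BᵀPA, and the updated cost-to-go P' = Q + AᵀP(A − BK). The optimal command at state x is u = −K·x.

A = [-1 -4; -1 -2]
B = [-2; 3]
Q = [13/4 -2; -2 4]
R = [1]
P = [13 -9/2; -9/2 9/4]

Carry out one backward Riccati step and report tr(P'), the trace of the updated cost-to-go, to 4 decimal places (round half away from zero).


28.3129

BᵀP = [-39.5000 15.7500]
S = R + BᵀPB = [1] + [126.2500] = [127.2500]
BᵀPA = [23.7500 126.5000]
K = S⁻¹·BᵀPA = [0.1866 0.9941]
A−BK = [-0.6267 -2.0118; -1.5599 -4.9823]
AᵀP(A−BK) = [1.8173 5.8900; 5.8900 19.2456]
P' = Q + AᵀP(A−BK) = [5.0673 3.8900; 3.8900 23.2456]
tr(P') = 28.3129


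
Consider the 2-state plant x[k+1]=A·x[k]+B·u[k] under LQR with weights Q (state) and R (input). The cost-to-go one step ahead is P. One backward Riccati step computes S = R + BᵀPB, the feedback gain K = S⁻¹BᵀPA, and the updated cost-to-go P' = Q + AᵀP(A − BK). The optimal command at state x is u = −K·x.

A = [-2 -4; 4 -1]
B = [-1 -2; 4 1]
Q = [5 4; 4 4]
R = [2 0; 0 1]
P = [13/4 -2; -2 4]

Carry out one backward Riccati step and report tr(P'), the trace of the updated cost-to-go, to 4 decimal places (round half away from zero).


16.5297

BᵀP = [-11.2500 18.0000; -8.5000 8.0000]
S = R + BᵀPB = [2 0; 0 1] + [83.2500 40.5000; 40.5000 25.0000] = [85.2500 40.5000; 40.5000 26.0000]
BᵀPA = [94.5000 27.0000; 49.0000 26.0000]
K = S⁻¹·BᵀPA = [0.8200 -0.6091; 0.6074 1.9488]
A−BK = [0.0347 -0.7115; 0.1128 -0.5124]
AᵀP(A−BK) = [1.7527 0.0694; 0.0694 5.7770]
P' = Q + AᵀP(A−BK) = [6.7527 4.0694; 4.0694 9.7770]
tr(P') = 16.5297


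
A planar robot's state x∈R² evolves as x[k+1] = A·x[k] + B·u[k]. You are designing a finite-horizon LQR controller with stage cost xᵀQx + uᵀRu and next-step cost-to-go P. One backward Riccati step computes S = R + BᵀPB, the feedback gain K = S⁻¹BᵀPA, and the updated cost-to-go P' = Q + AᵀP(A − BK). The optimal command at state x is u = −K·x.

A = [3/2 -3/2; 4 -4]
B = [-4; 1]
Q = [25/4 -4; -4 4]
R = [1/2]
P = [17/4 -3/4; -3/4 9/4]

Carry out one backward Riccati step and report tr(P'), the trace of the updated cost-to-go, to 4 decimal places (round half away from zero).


82.5505

BᵀP = [-17.7500 5.2500]
S = R + BᵀPB = [1/2] + [76.2500] = [76.7500]
BᵀPA = [-5.6250 5.6250]
K = S⁻¹·BᵀPA = [-0.0733 0.0733]
A−BK = [1.2068 -1.2068; 4.0733 -4.0733]
AᵀP(A−BK) = [36.1502 -36.1502; -36.1502 36.1502]
P' = Q + AᵀP(A−BK) = [42.4002 -40.1502; -40.1502 40.1502]
tr(P') = 82.5505


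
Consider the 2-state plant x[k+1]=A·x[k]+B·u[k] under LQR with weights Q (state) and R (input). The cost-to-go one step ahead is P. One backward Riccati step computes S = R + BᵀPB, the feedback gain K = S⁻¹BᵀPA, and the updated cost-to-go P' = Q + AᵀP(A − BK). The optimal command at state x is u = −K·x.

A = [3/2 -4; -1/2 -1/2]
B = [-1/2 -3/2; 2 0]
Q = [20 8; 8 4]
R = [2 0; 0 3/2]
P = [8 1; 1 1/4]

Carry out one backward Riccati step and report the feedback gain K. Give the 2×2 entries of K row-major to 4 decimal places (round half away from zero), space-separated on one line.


-0.1364 0.1970 -0.8636 2.4697

BᵀP = [-2.0000 0.0000; -12.0000 -1.5000]
S = R + BᵀPB = [2 0; 0 3/2] + [1.0000 3.0000; 3.0000 18.0000] = [3.0000 3.0000; 3.0000 19.5000]
BᵀPA = [-3.0000 8.0000; -17.2500 48.7500]
K = S⁻¹·BᵀPA = [-0.1364 0.1970; -0.8636 2.4697]
A−BK = [0.1364 -0.1970; -0.2273 -0.8939]
AᵀP(A−BK) = [1.2557 -3.4943; -3.4943 10.0890]
P' = Q + AᵀP(A−BK) = [21.2557 4.5057; 4.5057 14.0890]
tr(P') = 35.3447


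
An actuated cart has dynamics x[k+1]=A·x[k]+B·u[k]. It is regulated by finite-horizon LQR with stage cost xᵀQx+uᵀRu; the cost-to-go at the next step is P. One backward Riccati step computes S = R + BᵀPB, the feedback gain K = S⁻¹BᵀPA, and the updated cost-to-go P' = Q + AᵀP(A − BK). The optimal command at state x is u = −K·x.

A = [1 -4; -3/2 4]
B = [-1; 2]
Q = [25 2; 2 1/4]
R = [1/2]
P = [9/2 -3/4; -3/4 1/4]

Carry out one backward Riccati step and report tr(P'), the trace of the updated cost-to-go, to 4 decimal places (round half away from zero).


BᵀP = [-6.0000 1.2500]
S = R + BᵀPB = [1/2] + [8.5000] = [9.0000]
BᵀPA = [-7.8750 29.0000]
K = S⁻¹·BᵀPA = [-0.8750 3.2222]
A−BK = [0.1250 -0.7778; 0.2500 -2.4444]
AᵀP(A−BK) = [0.4219 -1.6250; -1.6250 6.5556]
P' = Q + AᵀP(A−BK) = [25.4219 0.3750; 0.3750 6.8056]
tr(P') = 32.2274

32.2274


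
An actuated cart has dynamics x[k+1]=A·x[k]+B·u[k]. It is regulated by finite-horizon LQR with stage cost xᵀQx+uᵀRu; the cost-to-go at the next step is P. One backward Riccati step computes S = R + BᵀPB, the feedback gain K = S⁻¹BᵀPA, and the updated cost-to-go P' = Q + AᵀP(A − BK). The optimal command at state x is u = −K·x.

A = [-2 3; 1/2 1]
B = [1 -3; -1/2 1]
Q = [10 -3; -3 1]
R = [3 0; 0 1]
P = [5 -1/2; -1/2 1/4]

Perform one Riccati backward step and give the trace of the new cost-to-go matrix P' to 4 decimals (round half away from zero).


12.9874

BᵀP = [5.2500 -0.6250; -15.5000 1.7500]
S = R + BᵀPB = [3 0; 0 1] + [5.5625 -16.3750; -16.3750 48.2500] = [8.5625 -16.3750; -16.3750 49.2500]
BᵀPA = [-10.8125 15.1250; 31.8750 -44.7500]
K = S⁻¹·BᵀPA = [-0.0688 0.0790; 0.6243 -0.8824]
A−BK = [-0.0582 0.2739; -0.1587 1.9219]
AᵀP(A−BK) = [0.4180 -0.6455; -0.6455 1.5694]
P' = Q + AᵀP(A−BK) = [10.4180 -3.6455; -3.6455 2.5694]
tr(P') = 12.9874


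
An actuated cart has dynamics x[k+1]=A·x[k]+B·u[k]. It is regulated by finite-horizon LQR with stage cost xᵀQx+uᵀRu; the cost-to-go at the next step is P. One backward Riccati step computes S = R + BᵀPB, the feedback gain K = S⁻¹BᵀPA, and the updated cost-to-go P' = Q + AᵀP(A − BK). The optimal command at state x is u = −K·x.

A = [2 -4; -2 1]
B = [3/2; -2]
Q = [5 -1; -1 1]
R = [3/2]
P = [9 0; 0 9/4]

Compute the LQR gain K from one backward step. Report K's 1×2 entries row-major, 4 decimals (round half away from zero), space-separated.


1.1707 -1.9024

BᵀP = [13.5000 -4.5000]
S = R + BᵀPB = [3/2] + [29.2500] = [30.7500]
BᵀPA = [36.0000 -58.5000]
K = S⁻¹·BᵀPA = [1.1707 -1.9024]
A−BK = [0.2439 -1.1463; 0.3415 -2.8049]
AᵀP(A−BK) = [2.8537 -8.0122; -8.0122 34.9573]
P' = Q + AᵀP(A−BK) = [7.8537 -9.0122; -9.0122 35.9573]
tr(P') = 43.8110


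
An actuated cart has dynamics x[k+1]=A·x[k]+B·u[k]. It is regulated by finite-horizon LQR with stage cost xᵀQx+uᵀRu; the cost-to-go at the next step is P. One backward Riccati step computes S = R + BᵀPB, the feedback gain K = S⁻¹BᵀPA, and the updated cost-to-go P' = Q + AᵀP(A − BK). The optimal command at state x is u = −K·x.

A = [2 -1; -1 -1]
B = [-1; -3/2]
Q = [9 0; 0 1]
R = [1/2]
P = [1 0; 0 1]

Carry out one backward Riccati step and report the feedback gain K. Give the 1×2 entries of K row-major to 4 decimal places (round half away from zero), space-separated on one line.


BᵀP = [-1.0000 -1.5000]
S = R + BᵀPB = [1/2] + [3.2500] = [3.7500]
BᵀPA = [-0.5000 2.5000]
K = S⁻¹·BᵀPA = [-0.1333 0.6667]
A−BK = [1.8667 -0.3333; -1.2000 0.0000]
AᵀP(A−BK) = [4.9333 -0.6667; -0.6667 0.3333]
P' = Q + AᵀP(A−BK) = [13.9333 -0.6667; -0.6667 1.3333]
tr(P') = 15.2667

-0.1333 0.6667


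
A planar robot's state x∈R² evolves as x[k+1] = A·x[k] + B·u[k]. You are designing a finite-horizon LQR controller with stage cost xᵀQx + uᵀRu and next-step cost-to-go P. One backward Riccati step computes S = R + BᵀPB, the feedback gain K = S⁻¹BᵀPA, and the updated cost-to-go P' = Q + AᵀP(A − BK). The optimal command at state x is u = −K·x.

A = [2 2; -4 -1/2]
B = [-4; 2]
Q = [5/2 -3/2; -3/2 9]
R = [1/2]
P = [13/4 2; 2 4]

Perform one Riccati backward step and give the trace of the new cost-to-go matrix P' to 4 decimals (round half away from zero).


BᵀP = [-9.0000 0.0000]
S = R + BᵀPB = [1/2] + [36.0000] = [36.5000]
BᵀPA = [-18.0000 -18.0000]
K = S⁻¹·BᵀPA = [-0.4932 -0.4932]
A−BK = [0.0274 0.0274; -3.0137 0.4863]
AᵀP(A−BK) = [36.1233 -5.8767; -5.8767 1.1233]
P' = Q + AᵀP(A−BK) = [38.6233 -7.3767; -7.3767 10.1233]
tr(P') = 48.7466

48.7466


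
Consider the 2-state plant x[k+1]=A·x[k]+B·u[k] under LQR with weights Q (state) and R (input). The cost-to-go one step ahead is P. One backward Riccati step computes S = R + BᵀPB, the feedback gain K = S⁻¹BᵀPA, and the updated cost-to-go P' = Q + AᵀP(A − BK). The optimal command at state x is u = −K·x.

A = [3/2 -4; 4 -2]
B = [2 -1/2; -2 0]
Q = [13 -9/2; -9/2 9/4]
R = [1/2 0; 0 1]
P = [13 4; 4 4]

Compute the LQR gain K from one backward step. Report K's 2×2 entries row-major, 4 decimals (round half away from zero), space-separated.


-0.6071 -0.4857 -5.4621 6.0304

BᵀP = [18.0000 0.0000; -6.5000 -2.0000]
S = R + BᵀPB = [1/2 0; 0 1] + [36.0000 -9.0000; -9.0000 3.2500] = [36.5000 -9.0000; -9.0000 4.2500]
BᵀPA = [27.0000 -72.0000; -17.7500 30.0000]
K = S⁻¹·BᵀPA = [-0.6071 -0.4857; -5.4621 6.0304]
A−BK = [-0.0169 -0.0135; 2.7858 -2.9713]
AᵀP(A−BK) = [60.6897 -65.8482; -65.8482 72.1214]
P' = Q + AᵀP(A−BK) = [73.6897 -70.3482; -70.3482 74.3714]
tr(P') = 148.0611


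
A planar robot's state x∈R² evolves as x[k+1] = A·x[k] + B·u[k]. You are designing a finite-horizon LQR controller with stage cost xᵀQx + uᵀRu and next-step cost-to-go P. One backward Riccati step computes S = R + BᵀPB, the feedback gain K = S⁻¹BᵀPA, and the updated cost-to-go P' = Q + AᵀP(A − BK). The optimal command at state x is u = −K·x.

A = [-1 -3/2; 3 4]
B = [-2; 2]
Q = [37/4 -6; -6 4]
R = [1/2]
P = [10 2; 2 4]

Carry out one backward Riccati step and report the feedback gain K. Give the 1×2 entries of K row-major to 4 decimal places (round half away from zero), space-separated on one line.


0.6914 0.9877

BᵀP = [-16.0000 4.0000]
S = R + BᵀPB = [1/2] + [40.0000] = [40.5000]
BᵀPA = [28.0000 40.0000]
K = S⁻¹·BᵀPA = [0.6914 0.9877]
A−BK = [0.3827 0.4753; 1.6173 2.0247]
AᵀP(A−BK) = [14.6420 18.3457; 18.3457 22.9938]
P' = Q + AᵀP(A−BK) = [23.8920 12.3457; 12.3457 26.9938]
tr(P') = 50.8858


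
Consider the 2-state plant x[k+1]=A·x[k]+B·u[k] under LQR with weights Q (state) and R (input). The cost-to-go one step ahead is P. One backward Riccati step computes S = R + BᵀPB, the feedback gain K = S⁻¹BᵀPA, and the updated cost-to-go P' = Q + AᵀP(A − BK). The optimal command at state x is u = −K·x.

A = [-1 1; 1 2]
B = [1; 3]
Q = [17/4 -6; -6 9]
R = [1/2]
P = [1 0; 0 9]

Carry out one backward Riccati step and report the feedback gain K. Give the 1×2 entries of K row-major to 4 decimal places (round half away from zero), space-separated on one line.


BᵀP = [1.0000 27.0000]
S = R + BᵀPB = [1/2] + [82.0000] = [82.5000]
BᵀPA = [26.0000 55.0000]
K = S⁻¹·BᵀPA = [0.3152 0.6667]
A−BK = [-1.3152 0.3333; 0.0545 0.0000]
AᵀP(A−BK) = [1.8061 -0.3333; -0.3333 0.3333]
P' = Q + AᵀP(A−BK) = [6.0561 -6.3333; -6.3333 9.3333]
tr(P') = 15.3894

0.3152 0.6667


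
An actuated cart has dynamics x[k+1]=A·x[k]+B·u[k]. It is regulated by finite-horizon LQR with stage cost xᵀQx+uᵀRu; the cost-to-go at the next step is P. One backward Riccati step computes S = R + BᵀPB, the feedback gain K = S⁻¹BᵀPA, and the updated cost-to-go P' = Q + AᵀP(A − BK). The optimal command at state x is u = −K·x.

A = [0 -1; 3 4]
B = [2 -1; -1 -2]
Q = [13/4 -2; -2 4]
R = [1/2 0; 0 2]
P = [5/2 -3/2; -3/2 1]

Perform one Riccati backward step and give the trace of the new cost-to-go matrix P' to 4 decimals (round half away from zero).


9.3614

BᵀP = [6.5000 -4.0000; 0.5000 -0.5000]
S = R + BᵀPB = [1/2 0; 0 2] + [17.0000 1.5000; 1.5000 0.5000] = [17.5000 1.5000; 1.5000 2.5000]
BᵀPA = [-12.0000 -22.5000; -1.5000 -2.5000]
K = S⁻¹·BᵀPA = [-0.6687 -1.2651; -0.1988 -0.2410]
A−BK = [1.1386 1.2892; 1.9337 2.2530]
AᵀP(A−BK) = [0.6777 0.9578; 0.9578 1.4337]
P' = Q + AᵀP(A−BK) = [3.9277 -1.0422; -1.0422 5.4337]
tr(P') = 9.3614


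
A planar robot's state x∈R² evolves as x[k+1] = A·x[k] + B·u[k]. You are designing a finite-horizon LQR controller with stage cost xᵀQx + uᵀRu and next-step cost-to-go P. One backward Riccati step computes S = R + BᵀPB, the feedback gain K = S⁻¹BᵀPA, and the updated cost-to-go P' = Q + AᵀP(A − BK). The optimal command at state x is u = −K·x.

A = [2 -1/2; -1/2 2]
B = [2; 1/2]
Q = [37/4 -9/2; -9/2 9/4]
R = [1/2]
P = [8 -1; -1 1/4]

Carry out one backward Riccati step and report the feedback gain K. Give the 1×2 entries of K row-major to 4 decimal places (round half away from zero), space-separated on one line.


1.0450 -0.3763

BᵀP = [15.5000 -1.8750]
S = R + BᵀPB = [1/2] + [30.0625] = [30.5625]
BᵀPA = [31.9375 -11.5000]
K = S⁻¹·BᵀPA = [1.0450 -0.3763]
A−BK = [-0.0900 0.2526; -1.0225 2.1881]
AᵀP(A−BK) = [0.6881 -0.4826; -0.4826 0.6728]
P' = Q + AᵀP(A−BK) = [9.9381 -4.9826; -4.9826 2.9228]
tr(P') = 12.8609


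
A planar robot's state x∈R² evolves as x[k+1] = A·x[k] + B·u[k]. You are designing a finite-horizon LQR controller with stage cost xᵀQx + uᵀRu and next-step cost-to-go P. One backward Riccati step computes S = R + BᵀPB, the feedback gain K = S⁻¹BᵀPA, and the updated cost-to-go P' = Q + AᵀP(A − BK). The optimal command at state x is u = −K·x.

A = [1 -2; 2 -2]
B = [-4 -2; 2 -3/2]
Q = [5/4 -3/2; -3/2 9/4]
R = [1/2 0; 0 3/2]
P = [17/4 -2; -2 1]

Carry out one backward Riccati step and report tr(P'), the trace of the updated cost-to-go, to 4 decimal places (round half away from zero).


BᵀP = [-21.0000 10.0000; -5.5000 2.5000]
S = R + BᵀPB = [1/2 0; 0 3/2] + [104.0000 27.0000; 27.0000 7.2500] = [104.5000 27.0000; 27.0000 8.7500]
BᵀPA = [-1.0000 22.0000; -0.5000 6.0000]
K = S⁻¹·BᵀPA = [0.0256 0.1645; -0.1362 0.1780]
A−BK = [0.8301 -0.9858; 1.7444 -2.0620]
AᵀP(A−BK) = [0.2075 -0.2465; -0.2465 0.3122]
P' = Q + AᵀP(A−BK) = [1.4575 -1.7465; -1.7465 2.5622]
tr(P') = 4.0197

4.0197


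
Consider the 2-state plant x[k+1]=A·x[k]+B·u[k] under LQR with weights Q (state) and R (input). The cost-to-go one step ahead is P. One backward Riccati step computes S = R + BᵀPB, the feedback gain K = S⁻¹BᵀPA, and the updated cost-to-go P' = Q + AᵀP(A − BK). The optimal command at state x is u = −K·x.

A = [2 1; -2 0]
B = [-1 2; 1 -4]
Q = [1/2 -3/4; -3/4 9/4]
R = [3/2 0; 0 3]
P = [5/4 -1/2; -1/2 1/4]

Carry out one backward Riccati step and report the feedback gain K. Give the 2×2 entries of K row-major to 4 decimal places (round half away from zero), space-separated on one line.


BᵀP = [-1.7500 0.7500; 4.5000 -2.0000]
S = R + BᵀPB = [3/2 0; 0 3] + [2.5000 -6.5000; -6.5000 17.0000] = [4.0000 -6.5000; -6.5000 20.0000]
BᵀPA = [-5.0000 -1.7500; 13.0000 4.5000]
K = S⁻¹·BᵀPA = [-0.4106 -0.1523; 0.5166 0.1755]
A−BK = [0.5563 0.4967; 0.4768 0.8543]
AᵀP(A−BK) = [1.2318 0.4570; 0.4570 0.1937]
P' = Q + AᵀP(A−BK) = [1.7318 -0.2930; -0.2930 2.4437]
tr(P') = 4.1755

-0.4106 -0.1523 0.5166 0.1755


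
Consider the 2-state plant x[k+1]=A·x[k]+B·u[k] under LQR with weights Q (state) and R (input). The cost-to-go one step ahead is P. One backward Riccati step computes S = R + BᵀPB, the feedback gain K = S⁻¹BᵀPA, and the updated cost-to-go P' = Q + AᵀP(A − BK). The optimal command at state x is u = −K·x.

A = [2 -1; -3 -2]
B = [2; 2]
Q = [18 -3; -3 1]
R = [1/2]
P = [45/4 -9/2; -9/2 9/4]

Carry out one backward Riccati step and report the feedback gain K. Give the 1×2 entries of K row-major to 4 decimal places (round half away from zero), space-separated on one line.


2.1892 -0.2432

BᵀP = [13.5000 -4.5000]
S = R + BᵀPB = [1/2] + [18.0000] = [18.5000]
BᵀPA = [40.5000 -4.5000]
K = S⁻¹·BᵀPA = [2.1892 -0.2432]
A−BK = [-2.3784 -0.5135; -7.3784 -1.5135]
AᵀP(A−BK) = [30.5878 5.3514; 5.3514 1.1554]
P' = Q + AᵀP(A−BK) = [48.5878 2.3514; 2.3514 2.1554]
tr(P') = 50.7432


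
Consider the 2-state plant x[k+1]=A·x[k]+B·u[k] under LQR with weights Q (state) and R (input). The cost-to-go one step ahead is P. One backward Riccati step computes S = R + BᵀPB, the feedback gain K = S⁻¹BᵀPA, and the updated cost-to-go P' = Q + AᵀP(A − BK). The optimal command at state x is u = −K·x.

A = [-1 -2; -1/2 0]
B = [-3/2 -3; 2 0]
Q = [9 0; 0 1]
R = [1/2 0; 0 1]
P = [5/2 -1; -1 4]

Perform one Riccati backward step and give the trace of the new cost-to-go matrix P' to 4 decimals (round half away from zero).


10.6287

BᵀP = [-5.7500 9.5000; -7.5000 3.0000]
S = R + BᵀPB = [1/2 0; 0 1] + [27.6250 17.2500; 17.2500 22.5000] = [28.1250 17.2500; 17.2500 23.5000]
BᵀPA = [1.0000 11.5000; 6.0000 15.0000]
K = S⁻¹·BᵀPA = [-0.2202 0.0316; 0.4169 0.6151]
A−BK = [-0.0795 -0.1073; -0.0597 -0.0633]
AᵀP(A−BK) = [0.2186 0.2779; 0.2779 0.4100]
P' = Q + AᵀP(A−BK) = [9.2186 0.2779; 0.2779 1.4100]
tr(P') = 10.6287


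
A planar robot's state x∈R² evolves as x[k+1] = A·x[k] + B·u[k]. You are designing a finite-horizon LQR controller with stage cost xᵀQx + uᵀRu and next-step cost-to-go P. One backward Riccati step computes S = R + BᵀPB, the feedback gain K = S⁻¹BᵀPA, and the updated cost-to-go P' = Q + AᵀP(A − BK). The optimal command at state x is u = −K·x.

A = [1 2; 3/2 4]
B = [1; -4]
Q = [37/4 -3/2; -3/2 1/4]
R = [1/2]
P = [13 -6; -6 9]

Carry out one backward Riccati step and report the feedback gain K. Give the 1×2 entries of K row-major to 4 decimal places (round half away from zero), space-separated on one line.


-0.1265 -0.4574

BᵀP = [37.0000 -42.0000]
S = R + BᵀPB = [1/2] + [205.0000] = [205.5000]
BᵀPA = [-26.0000 -94.0000]
K = S⁻¹·BᵀPA = [-0.1265 -0.4574]
A−BK = [1.1265 2.4574; 0.9939 2.1703]
AᵀP(A−BK) = [11.9605 26.1071; 26.1071 57.0024]
P' = Q + AᵀP(A−BK) = [21.2105 24.6071; 24.6071 57.2524]
tr(P') = 78.4629


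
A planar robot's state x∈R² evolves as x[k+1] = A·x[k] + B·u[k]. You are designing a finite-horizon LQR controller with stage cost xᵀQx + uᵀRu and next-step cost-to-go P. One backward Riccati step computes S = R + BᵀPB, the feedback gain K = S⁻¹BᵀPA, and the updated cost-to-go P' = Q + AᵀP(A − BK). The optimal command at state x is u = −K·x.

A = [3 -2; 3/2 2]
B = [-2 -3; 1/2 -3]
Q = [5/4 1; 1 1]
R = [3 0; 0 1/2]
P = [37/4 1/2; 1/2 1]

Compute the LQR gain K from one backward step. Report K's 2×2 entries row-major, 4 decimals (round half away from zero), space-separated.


-0.3996 0.9977 -0.7078 -0.0651

BᵀP = [-18.2500 -0.5000; -29.2500 -4.5000]
S = R + BᵀPB = [3 0; 0 1/2] + [36.2500 56.2500; 56.2500 101.2500] = [39.2500 56.2500; 56.2500 101.7500]
BᵀPA = [-55.5000 35.5000; -94.5000 49.5000]
K = S⁻¹·BᵀPA = [-0.3996 0.9977; -0.7078 -0.0651]
A−BK = [0.0773 -0.1998; -0.4238 1.3059]
AᵀP(A−BK) = [0.9316 -1.7764; -1.7764 4.8022]
P' = Q + AᵀP(A−BK) = [2.1816 -0.7764; -0.7764 5.8022]
tr(P') = 7.9838


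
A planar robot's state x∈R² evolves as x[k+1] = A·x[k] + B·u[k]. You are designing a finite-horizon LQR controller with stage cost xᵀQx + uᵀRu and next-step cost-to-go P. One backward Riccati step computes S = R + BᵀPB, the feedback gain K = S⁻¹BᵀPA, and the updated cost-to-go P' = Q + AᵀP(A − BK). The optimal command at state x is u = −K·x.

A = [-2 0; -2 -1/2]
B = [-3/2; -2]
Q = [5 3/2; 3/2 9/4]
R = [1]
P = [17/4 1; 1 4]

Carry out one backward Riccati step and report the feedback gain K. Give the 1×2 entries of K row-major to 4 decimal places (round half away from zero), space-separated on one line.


1.0979 0.1459

BᵀP = [-8.3750 -9.5000]
S = R + BᵀPB = [1] + [31.5625] = [32.5625]
BᵀPA = [35.7500 4.7500]
K = S⁻¹·BᵀPA = [1.0979 0.1459]
A−BK = [-0.3532 0.2188; 0.1958 -0.2083]
AᵀP(A−BK) = [1.7505 -0.2150; -0.2150 0.3071]
P' = Q + AᵀP(A−BK) = [6.7505 1.2850; 1.2850 2.5571]
tr(P') = 9.3076


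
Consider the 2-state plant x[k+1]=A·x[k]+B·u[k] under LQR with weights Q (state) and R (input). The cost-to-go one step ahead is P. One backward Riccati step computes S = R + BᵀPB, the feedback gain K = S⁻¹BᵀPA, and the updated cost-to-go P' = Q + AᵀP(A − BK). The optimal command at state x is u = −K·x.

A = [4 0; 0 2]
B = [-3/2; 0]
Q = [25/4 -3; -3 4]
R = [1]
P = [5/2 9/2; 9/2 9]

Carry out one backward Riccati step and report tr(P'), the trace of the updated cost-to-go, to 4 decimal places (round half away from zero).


24.7783

BᵀP = [-3.7500 -6.7500]
S = R + BᵀPB = [1] + [5.6250] = [6.6250]
BᵀPA = [-15.0000 -13.5000]
K = S⁻¹·BᵀPA = [-2.2642 -2.0377]
A−BK = [0.6038 -3.0566; 0.0000 2.0000]
AᵀP(A−BK) = [6.0377 5.4340; 5.4340 8.4906]
P' = Q + AᵀP(A−BK) = [12.2877 2.4340; 2.4340 12.4906]
tr(P') = 24.7783


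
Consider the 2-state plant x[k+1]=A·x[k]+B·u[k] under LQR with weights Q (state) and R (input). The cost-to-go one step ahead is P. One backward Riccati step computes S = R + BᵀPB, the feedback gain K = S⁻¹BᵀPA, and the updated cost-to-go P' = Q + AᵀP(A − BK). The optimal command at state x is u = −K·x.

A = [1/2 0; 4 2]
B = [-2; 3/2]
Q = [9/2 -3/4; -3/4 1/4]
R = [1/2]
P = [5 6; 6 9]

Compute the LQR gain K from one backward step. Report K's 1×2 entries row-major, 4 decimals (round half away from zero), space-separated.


BᵀP = [-1.0000 1.5000]
S = R + BᵀPB = [1/2] + [4.2500] = [4.7500]
BᵀPA = [5.5000 3.0000]
K = S⁻¹·BᵀPA = [1.1579 0.6316]
A−BK = [2.8158 1.2632; 2.2632 1.0526]
AᵀP(A−BK) = [162.8816 74.5263; 74.5263 34.1053]
P' = Q + AᵀP(A−BK) = [167.3816 73.7763; 73.7763 34.3553]
tr(P') = 201.7368

1.1579 0.6316


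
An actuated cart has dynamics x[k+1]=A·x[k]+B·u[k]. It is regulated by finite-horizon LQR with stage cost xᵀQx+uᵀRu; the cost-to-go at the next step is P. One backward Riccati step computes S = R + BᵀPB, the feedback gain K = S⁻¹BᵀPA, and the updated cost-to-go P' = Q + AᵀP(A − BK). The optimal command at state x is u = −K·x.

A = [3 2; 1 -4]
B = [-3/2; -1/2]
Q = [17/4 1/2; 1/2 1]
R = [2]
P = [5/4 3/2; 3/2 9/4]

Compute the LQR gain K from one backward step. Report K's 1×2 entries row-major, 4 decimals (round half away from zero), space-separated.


-1.4754 1.0820

BᵀP = [-2.6250 -3.3750]
S = R + BᵀPB = [2] + [5.6250] = [7.6250]
BᵀPA = [-11.2500 8.2500]
K = S⁻¹·BᵀPA = [-1.4754 1.0820]
A−BK = [0.7869 3.6230; 0.2623 -3.4590]
AᵀP(A−BK) = [5.9016 -4.3279; -4.3279 8.0738]
P' = Q + AᵀP(A−BK) = [10.1516 -3.8279; -3.8279 9.0738]
tr(P') = 19.2254


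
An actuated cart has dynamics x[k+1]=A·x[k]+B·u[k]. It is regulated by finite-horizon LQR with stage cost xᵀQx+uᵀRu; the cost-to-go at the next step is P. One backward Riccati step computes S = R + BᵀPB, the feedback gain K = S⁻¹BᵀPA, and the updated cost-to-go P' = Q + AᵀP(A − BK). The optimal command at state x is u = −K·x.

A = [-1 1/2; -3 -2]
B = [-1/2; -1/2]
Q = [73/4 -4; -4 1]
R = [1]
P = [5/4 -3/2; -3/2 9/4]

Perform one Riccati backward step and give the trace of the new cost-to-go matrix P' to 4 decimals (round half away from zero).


42.5868

BᵀP = [0.1250 -0.3750]
S = R + BᵀPB = [1] + [0.1250] = [1.1250]
BᵀPA = [1.0000 0.8125]
K = S⁻¹·BᵀPA = [0.8889 0.7222]
A−BK = [-0.5556 0.8611; -2.5556 -1.6389]
AᵀP(A−BK) = [11.6111 11.4028; 11.4028 11.7257]
P' = Q + AᵀP(A−BK) = [29.8611 7.4028; 7.4028 12.7257]
tr(P') = 42.5868
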